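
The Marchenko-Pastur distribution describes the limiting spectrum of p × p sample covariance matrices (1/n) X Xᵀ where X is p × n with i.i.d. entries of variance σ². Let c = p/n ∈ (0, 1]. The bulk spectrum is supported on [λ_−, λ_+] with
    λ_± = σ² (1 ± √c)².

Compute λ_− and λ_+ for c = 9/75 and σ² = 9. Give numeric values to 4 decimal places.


c = 9/75 = 0.120000; √c = 0.346410.
λ_− = σ² (1 − √c)² = 9 · (1 − 0.346410)² = 9 · (0.653590)² = 3.844617.
λ_+ = σ² (1 + √c)² = 9 · (1 + 0.346410)² = 9 · (1.346410)² = 16.315383.

Rounded to 4 decimal places: λ_− ≈ 3.8446, λ_+ ≈ 16.3154.


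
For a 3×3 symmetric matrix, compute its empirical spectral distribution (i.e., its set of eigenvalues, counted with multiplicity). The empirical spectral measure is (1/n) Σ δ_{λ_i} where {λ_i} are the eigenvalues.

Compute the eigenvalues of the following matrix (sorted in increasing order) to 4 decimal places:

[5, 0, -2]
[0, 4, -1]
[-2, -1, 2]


Since M is real symmetric, all three eigenvalues are real; they are the roots of det(λI − M) = λ³ − (tr M) λ² + s λ − det M, where s is the sum of the principal 2×2 minors.
tr M = 5 + 4 + 2 = 11.
s = (5·4 − 0²) + (5·2 − (-2)²) + (4·2 − (-1)²) = 20 + 6 + 7 = 33.
det M (expand along row 1) = 5·7 − 0·(-2) + (-2)·8 = 19.
Characteristic polynomial: λ³ − 11λ² + 33λ − 19 = 0.
Substitute λ = y + (tr M)/3 = y + 3.666667 to remove the quadratic term: y³ + p·y + q = 0 with p = s − (tr M)²/3 = -7.333333 and q = −2(tr M)³/27 + (tr M)·s/3 − det M = 3.407407.
Three real roots ⇒ use the trigonometric (Viète) form: r = 2√(−p/3) = 3.126944, φ = arccos(3q/(p·r)) = arccos(-0.445783) = 2.032845 rad.
y_k = r·cos(φ/3 − 2πk/3) for k = 0, 1, 2 gives y = 2.436108, 0.479699, -2.915807.
λ_k = y_k + 3.666667 gives λ = 6.1028, 4.1464, 0.7509 (check: the sum is 11.0000 = tr M).

Eigenvalues sorted in increasing order: [0.7509, 4.1464, 6.1028].


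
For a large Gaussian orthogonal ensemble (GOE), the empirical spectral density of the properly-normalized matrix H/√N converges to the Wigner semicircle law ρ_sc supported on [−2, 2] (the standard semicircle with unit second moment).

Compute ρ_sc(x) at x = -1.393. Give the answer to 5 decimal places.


ρ_sc(x) = (1/(2π)) √(4 − x²). With x = -1.393:
  4 − x² = 4 − (-1.393)² = 4 − 1.940449 = 2.059551.
  √(4 − x²) = 1.435114.
  1/(2π) = 0.159155.
  ρ_sc(-1.393) = 0.159155 · 1.435114 = 0.228405.

Rounded to 5 decimal places: ρ_sc(-1.393) ≈ 0.22841.


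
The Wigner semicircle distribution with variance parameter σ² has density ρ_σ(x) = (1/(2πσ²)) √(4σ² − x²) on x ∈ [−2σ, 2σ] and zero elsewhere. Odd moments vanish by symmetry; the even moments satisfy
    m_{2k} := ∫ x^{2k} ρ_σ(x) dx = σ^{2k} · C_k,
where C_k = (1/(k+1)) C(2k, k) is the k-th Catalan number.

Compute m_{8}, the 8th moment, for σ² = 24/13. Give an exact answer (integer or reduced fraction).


By the scaled semicircle moment identity, m_{2k} = σ^{2k} · C_k with k = 4.
C_4 = (1/(k+1)) · C(2k, k) = (1/5) · C(8, 4) = (1/5) · 70 = 14.
σ^{2k} = (σ²)^k = (24/13)^4 = 331776/28561.

Therefore m_{8} = σ^{8} · C_4 = (331776/28561) · 14 = 4644864/28561.


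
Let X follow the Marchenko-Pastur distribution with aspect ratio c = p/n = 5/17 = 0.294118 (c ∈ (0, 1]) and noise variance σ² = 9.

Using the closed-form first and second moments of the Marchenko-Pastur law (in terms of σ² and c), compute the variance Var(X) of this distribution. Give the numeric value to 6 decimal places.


Recall the MP moments m_1 = E[X] = σ² and m_2 = E[X²] = σ⁴ (1 + c).
m_1 = E[X] = σ² = 9, so m_1² = 81.
m_2 = E[X²] = σ⁴ (1 + c) = 81 · (1 + 0.294118) = 81 · 1.294118 = 104.823529.
(Note m_2 − m_1² simplifies to c · σ⁴ = 0.294118 · 81.)

Var(X) = m_2 − m_1² = 104.823529 − 81 = 23.823529.


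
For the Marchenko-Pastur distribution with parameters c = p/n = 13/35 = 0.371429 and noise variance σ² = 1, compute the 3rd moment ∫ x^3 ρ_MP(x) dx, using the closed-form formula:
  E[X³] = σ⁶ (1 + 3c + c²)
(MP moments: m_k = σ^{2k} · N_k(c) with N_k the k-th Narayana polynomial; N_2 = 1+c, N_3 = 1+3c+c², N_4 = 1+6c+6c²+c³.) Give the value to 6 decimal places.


E[X³] = σ⁶ (1 + 3c + c²) (third MP moment). With σ² = 1 (so σ⁶ = 1) and c = 13/35 = 0.371429: E[X³] = 1 · (1 + 3·0.371429 + (0.371429)²) = 1 · 2.252245.

So E[X^3] = 2.252245.


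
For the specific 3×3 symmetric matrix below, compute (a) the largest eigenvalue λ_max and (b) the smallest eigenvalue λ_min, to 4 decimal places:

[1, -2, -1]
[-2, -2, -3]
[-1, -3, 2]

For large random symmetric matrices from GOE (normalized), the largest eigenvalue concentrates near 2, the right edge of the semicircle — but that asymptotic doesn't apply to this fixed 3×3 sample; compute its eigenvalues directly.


Since M is real symmetric, all three eigenvalues are real; they are the roots of det(λI − M) = λ³ − (tr M) λ² + s λ − det M, where s is the sum of the principal 2×2 minors.
tr M = 1 + (-2) + 2 = 1.
s = (1·(-2) − (-2)²) + (1·2 − (-1)²) + ((-2)·2 − (-3)²) = -6 + 1 + (-13) = -18.
det M (expand along row 1) = 1·(-13) − (-2)·(-7) + (-1)·4 = -31.
Characteristic polynomial: λ³ − λ² − 18λ + 31 = 0.
Substitute λ = y + (tr M)/3 = y + 0.333333 to remove the quadratic term: y³ + p·y + q = 0 with p = s − (tr M)²/3 = -18.333333 and q = −2(tr M)³/27 + (tr M)·s/3 − det M = 24.925926.
Three real roots ⇒ use the trigonometric (Viète) form: r = 2√(−p/3) = 4.944132, φ = arccos(3q/(p·r)) = arccos(-0.824975) = 2.540955 rad.
y_k = r·cos(φ/3 − 2πk/3) for k = 0, 1, 2 gives y = 3.274228, 1.571142, -4.845370.
λ_k = y_k + 0.333333 gives λ = 3.6076, 1.9045, -4.5120 (check: the sum is 1.0000 = tr M).

Hence λ_max = 3.6076 and λ_min = -4.5120.


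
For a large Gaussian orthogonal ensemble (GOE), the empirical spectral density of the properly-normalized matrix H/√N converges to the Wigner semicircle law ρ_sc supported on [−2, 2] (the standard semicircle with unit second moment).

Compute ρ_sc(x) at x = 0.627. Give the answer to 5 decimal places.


ρ_sc(x) = (1/(2π)) √(4 − x²). With x = 0.627:
  4 − x² = 4 − (0.627)² = 4 − 0.393129 = 3.606871.
  √(4 − x²) = 1.899176.
  1/(2π) = 0.159155.
  ρ_sc(0.627) = 0.159155 · 1.899176 = 0.302263.

Rounded to 5 decimal places: ρ_sc(0.627) ≈ 0.30226.


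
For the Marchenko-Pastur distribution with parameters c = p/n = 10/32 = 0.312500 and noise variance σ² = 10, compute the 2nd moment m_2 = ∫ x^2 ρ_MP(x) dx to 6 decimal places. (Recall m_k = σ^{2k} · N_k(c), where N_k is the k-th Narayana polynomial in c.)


E[X²] = σ⁴ (1 + c) (second MP moment). With σ² = 10 (so σ⁴ = 100) and c = 10/32 = 0.312500: E[X²] = 100 · (1 + 0.312500) = 100 · 1.312500.

So E[X^2] = 131.250000.


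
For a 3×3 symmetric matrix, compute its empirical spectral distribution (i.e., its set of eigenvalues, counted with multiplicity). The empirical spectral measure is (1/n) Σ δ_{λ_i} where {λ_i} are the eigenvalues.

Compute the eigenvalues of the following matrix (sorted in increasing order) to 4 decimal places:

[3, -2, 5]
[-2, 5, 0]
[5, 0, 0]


Since M is real symmetric, all three eigenvalues are real; they are the roots of det(λI − M) = λ³ − (tr M) λ² + s λ − det M, where s is the sum of the principal 2×2 minors.
tr M = 3 + 5 + 0 = 8.
s = (3·5 − (-2)²) + (3·0 − 5²) + (5·0 − 0²) = 11 + (-25) + 0 = -14.
det M (expand along row 1) = 3·0 − (-2)·0 + 5·(-25) = -125.
Characteristic polynomial: λ³ − 8λ² − 14λ + 125 = 0.
Substitute λ = y + (tr M)/3 = y + 2.666667 to remove the quadratic term: y³ + p·y + q = 0 with p = s − (tr M)²/3 = -35.333333 and q = −2(tr M)³/27 + (tr M)·s/3 − det M = 49.740741.
Three real roots ⇒ use the trigonometric (Viète) form: r = 2√(−p/3) = 6.863753, φ = arccos(3q/(p·r)) = arccos(-0.615300) = 2.233563 rad.
y_k = r·cos(φ/3 − 2πk/3) for k = 0, 1, 2 gives y = 5.047690, 1.504052, -6.551742.
λ_k = y_k + 2.666667 gives λ = 7.7144, 4.1707, -3.8851 (check: the sum is 8.0000 = tr M).

Eigenvalues sorted in increasing order: [-3.8851, 4.1707, 7.7144].


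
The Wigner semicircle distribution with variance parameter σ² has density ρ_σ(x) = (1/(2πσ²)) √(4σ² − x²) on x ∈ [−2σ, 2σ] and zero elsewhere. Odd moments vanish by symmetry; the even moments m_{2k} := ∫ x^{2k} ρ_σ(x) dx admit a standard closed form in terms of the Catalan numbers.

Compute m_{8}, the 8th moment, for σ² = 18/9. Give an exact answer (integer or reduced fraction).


By the scaled semicircle moment identity, m_{2k} = σ^{2k} · C_k with k = 4.
C_4 = (1/(k+1)) · C(2k, k) = (1/5) · C(8, 4) = (1/5) · 70 = 14.
σ^{2k} = (σ²)^k = (18/9)^4 = 16.

Therefore m_{8} = σ^{8} · C_4 = 16 · 14 = 224.


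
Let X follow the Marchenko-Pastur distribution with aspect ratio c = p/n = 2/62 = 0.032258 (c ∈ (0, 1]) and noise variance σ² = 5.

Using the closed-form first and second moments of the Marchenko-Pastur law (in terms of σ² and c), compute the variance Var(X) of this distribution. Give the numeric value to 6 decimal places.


Recall the MP moments m_1 = E[X] = σ² and m_2 = E[X²] = σ⁴ (1 + c).
m_1 = E[X] = σ² = 5, so m_1² = 25.
m_2 = E[X²] = σ⁴ (1 + c) = 25 · (1 + 0.032258) = 25 · 1.032258 = 25.806452.
(Note m_2 − m_1² simplifies to c · σ⁴ = 0.032258 · 25.)

Var(X) = m_2 − m_1² = 25.806452 − 25 = 0.806452.


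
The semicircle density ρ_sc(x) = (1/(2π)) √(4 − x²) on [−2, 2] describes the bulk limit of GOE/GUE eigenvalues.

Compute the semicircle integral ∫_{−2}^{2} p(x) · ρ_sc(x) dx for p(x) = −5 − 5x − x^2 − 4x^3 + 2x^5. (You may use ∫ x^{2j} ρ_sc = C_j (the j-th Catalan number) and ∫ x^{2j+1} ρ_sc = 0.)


Write p(x) = Σ a_i x^i, split into monomials and integrate each against ρ_sc separately.
Using ∫ x^{2j} ρ_sc = C_j = (1/(j+1)) C(2j, j) (Catalan numbers) and ∫ x^{2j+1} ρ_sc = 0 (odd monomials vanish by symmetry):
  i = 0 (even): a_0 · C_{0} = -5 · 1 = -5
  i = 1 (odd): ∫ x^1 ρ_sc = 0 (vanishes)
  i = 2 (even): a_2 · C_{1} = -1 · 1 = -1
  i = 3 (odd): ∫ x^3 ρ_sc = 0 (vanishes)
  i = 5 (odd): ∫ x^5 ρ_sc = 0 (vanishes)

Summing the contributions: ∫_{−2}^{2} p(x) ρ_sc(x) dx = (-5) + (-1) = -6.


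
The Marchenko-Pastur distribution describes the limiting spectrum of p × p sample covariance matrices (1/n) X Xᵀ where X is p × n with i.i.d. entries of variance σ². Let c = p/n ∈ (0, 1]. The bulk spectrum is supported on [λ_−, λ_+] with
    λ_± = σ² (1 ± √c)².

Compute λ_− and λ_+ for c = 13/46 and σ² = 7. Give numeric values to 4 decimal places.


c = 13/46 = 0.282609; √c = 0.531610.
λ_− = σ² (1 − √c)² = 7 · (1 − 0.531610)² = 7 · (0.468390)² = 1.535727.
λ_+ = σ² (1 + √c)² = 7 · (1 + 0.531610)² = 7 · (1.531610)² = 16.420794.

Rounded to 4 decimal places: λ_− ≈ 1.5357, λ_+ ≈ 16.4208.


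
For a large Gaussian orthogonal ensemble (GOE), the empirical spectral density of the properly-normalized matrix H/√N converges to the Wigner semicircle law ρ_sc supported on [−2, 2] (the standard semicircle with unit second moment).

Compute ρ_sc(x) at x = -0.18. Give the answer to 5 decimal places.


ρ_sc(x) = (1/(2π)) √(4 − x²). With x = -0.18:
  4 − x² = 4 − (-0.18)² = 4 − 0.032400 = 3.967600.
  √(4 − x²) = 1.991884.
  1/(2π) = 0.159155.
  ρ_sc(-0.18) = 0.159155 · 1.991884 = 0.317018.

Rounded to 5 decimal places: ρ_sc(-0.18) ≈ 0.31702.


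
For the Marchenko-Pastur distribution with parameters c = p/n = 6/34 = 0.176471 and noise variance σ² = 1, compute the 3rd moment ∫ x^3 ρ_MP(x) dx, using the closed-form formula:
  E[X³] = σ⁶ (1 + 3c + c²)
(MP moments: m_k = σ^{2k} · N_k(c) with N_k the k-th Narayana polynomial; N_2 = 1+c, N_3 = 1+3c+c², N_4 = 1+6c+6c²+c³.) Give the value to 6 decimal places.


E[X³] = σ⁶ (1 + 3c + c²) (third MP moment). With σ² = 1 (so σ⁶ = 1) and c = 6/34 = 0.176471: E[X³] = 1 · (1 + 3·0.176471 + (0.176471)²) = 1 · 1.560554.

So E[X^3] = 1.560554.


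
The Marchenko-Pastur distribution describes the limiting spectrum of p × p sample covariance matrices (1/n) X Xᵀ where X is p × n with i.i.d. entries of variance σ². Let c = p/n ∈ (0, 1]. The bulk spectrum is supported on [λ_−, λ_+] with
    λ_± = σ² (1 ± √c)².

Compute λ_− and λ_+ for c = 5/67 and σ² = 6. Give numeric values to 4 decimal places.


c = 5/67 = 0.074627; √c = 0.273179.
λ_− = σ² (1 − √c)² = 6 · (1 − 0.273179)² = 6 · (0.726821)² = 3.169611.
λ_+ = σ² (1 + √c)² = 6 · (1 + 0.273179)² = 6 · (1.273179)² = 9.725911.

Rounded to 4 decimal places: λ_− ≈ 3.1696, λ_+ ≈ 9.7259.


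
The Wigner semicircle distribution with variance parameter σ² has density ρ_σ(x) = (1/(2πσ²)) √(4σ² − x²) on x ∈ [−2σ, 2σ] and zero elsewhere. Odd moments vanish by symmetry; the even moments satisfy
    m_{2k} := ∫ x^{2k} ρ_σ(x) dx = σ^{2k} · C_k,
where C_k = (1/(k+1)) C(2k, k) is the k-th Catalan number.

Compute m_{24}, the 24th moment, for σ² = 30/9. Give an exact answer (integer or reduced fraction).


By the scaled semicircle moment identity, m_{2k} = σ^{2k} · C_k with k = 12.
C_12 = (1/(k+1)) · C(2k, k) = (1/13) · C(24, 12) = (1/13) · 2704156 = 208012.
σ^{2k} = (σ²)^k = (30/9)^12 = 1000000000000/531441.

Therefore m_{24} = σ^{24} · C_12 = (1000000000000/531441) · 208012 = 208012000000000000/531441.


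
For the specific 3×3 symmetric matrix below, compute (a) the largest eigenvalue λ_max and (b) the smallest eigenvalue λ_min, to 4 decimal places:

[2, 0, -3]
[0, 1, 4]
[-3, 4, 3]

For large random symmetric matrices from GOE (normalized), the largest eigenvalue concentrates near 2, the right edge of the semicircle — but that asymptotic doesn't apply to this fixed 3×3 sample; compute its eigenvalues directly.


Since M is real symmetric, all three eigenvalues are real; they are the roots of det(λI − M) = λ³ − (tr M) λ² + s λ − det M, where s is the sum of the principal 2×2 minors.
tr M = 2 + 1 + 3 = 6.
s = (2·1 − 0²) + (2·3 − (-3)²) + (1·3 − 4²) = 2 + (-3) + (-13) = -14.
det M (expand along row 1) = 2·(-13) − 0·12 + (-3)·3 = -35.
Characteristic polynomial: λ³ − 6λ² − 14λ + 35 = 0.
Substitute λ = y + (tr M)/3 = y + 2.000000 to remove the quadratic term: y³ + p·y + q = 0 with p = s − (tr M)²/3 = -26.000000 and q = −2(tr M)³/27 + (tr M)·s/3 − det M = -9.000000.
Three real roots ⇒ use the trigonometric (Viète) form: r = 2√(−p/3) = 5.887841, φ = arccos(3q/(p·r)) = arccos(0.176374) = 1.393495 rad.
y_k = r·cos(φ/3 − 2πk/3) for k = 0, 1, 2 gives y = 5.264003, -0.347772, -4.916231.
λ_k = y_k + 2.000000 gives λ = 7.2640, 1.6522, -2.9162 (check: the sum is 6.0000 = tr M).

Hence λ_max = 7.2640 and λ_min = -2.9162.


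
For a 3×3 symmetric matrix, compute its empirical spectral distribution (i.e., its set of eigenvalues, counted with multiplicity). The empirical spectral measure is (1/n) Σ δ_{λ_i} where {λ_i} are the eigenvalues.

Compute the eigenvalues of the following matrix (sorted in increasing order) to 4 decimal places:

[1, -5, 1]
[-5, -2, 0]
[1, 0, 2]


Since M is real symmetric, all three eigenvalues are real; they are the roots of det(λI − M) = λ³ − (tr M) λ² + s λ − det M, where s is the sum of the principal 2×2 minors.
tr M = 1 + (-2) + 2 = 1.
s = (1·(-2) − (-5)²) + (1·2 − 1²) + ((-2)·2 − 0²) = -27 + 1 + (-4) = -30.
det M (expand along row 1) = 1·(-4) − (-5)·(-10) + 1·2 = -52.
Characteristic polynomial: λ³ − λ² − 30λ + 52 = 0.
Substitute λ = y + (tr M)/3 = y + 0.333333 to remove the quadratic term: y³ + p·y + q = 0 with p = s − (tr M)²/3 = -30.333333 and q = −2(tr M)³/27 + (tr M)·s/3 − det M = 41.925926.
Three real roots ⇒ use the trigonometric (Viète) form: r = 2√(−p/3) = 6.359595, φ = arccos(3q/(p·r)) = arccos(-0.652010) = 2.281029 rad.
y_k = r·cos(φ/3 − 2πk/3) for k = 0, 1, 2 gives y = 4.608160, 1.491572, -6.099733.
λ_k = y_k + 0.333333 gives λ = 4.9415, 1.8249, -5.7664 (check: the sum is 1.0000 = tr M).

Eigenvalues sorted in increasing order: [-5.7664, 1.8249, 4.9415].


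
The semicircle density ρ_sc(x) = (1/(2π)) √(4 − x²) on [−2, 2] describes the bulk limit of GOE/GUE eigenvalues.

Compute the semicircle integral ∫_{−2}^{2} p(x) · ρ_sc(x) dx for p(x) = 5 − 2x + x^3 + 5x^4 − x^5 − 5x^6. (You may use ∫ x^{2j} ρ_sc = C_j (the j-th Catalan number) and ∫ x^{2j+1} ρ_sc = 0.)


Write p(x) = Σ a_i x^i, split into monomials and integrate each against ρ_sc separately.
Using ∫ x^{2j} ρ_sc = C_j = (1/(j+1)) C(2j, j) (Catalan numbers) and ∫ x^{2j+1} ρ_sc = 0 (odd monomials vanish by symmetry):
  i = 0 (even): a_0 · C_{0} = 5 · 1 = 5
  i = 1 (odd): ∫ x^1 ρ_sc = 0 (vanishes)
  i = 3 (odd): ∫ x^3 ρ_sc = 0 (vanishes)
  i = 4 (even): a_4 · C_{2} = 5 · 2 = 10
  i = 5 (odd): ∫ x^5 ρ_sc = 0 (vanishes)
  i = 6 (even): a_6 · C_{3} = -5 · 5 = -25

Summing the contributions: ∫_{−2}^{2} p(x) ρ_sc(x) dx = 5 + 10 + (-25) = -10.


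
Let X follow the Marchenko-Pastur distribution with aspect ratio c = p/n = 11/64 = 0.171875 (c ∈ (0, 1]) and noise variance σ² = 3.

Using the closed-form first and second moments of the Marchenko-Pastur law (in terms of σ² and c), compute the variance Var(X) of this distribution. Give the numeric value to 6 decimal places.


Recall the MP moments m_1 = E[X] = σ² and m_2 = E[X²] = σ⁴ (1 + c).
m_1 = E[X] = σ² = 3, so m_1² = 9.
m_2 = E[X²] = σ⁴ (1 + c) = 9 · (1 + 0.171875) = 9 · 1.171875 = 10.546875.
(Note m_2 − m_1² simplifies to c · σ⁴ = 0.171875 · 9.)

Var(X) = m_2 − m_1² = 10.546875 − 9 = 1.546875.


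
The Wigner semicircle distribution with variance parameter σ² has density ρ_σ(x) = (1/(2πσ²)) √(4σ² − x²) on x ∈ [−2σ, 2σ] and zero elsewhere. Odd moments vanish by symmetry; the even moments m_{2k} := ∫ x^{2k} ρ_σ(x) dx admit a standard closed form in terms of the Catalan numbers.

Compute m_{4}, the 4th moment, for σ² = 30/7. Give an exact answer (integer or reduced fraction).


By the scaled semicircle moment identity, m_{2k} = σ^{2k} · C_k with k = 2.
C_2 = (1/(k+1)) · C(2k, k) = (1/3) · C(4, 2) = (1/3) · 6 = 2.
σ^{2k} = (σ²)^k = (30/7)^2 = 900/49.

Therefore m_{4} = σ^{4} · C_2 = (900/49) · 2 = 1800/49.


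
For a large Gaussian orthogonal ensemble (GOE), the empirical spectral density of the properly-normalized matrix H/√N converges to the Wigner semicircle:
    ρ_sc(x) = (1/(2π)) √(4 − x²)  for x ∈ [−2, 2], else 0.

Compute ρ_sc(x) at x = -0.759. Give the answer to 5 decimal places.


ρ_sc(x) = (1/(2π)) √(4 − x²). With x = -0.759:
  4 − x² = 4 − (-0.759)² = 4 − 0.576081 = 3.423919.
  √(4 − x²) = 1.850383.
  1/(2π) = 0.159155.
  ρ_sc(-0.759) = 0.159155 · 1.850383 = 0.294498.

Rounded to 5 decimal places: ρ_sc(-0.759) ≈ 0.29450.


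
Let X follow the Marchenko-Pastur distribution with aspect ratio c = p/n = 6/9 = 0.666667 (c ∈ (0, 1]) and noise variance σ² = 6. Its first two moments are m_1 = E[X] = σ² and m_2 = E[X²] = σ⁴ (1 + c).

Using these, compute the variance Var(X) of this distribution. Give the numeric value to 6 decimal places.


m_1 = E[X] = σ² = 6, so m_1² = 36.
m_2 = E[X²] = σ⁴ (1 + c) = 36 · (1 + 0.666667) = 36 · 1.666667 = 60.000000.
(Note m_2 − m_1² simplifies to c · σ⁴ = 0.666667 · 36.)

Var(X) = m_2 − m_1² = 60.000000 − 36 = 24.000000.


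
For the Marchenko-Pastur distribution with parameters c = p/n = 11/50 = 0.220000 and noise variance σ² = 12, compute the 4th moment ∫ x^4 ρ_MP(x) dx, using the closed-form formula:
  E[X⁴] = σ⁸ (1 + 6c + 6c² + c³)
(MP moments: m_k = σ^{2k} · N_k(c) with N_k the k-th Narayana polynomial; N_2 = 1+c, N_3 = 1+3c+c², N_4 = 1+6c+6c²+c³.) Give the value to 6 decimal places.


E[X⁴] = σ⁸ (1 + 6c + 6c² + c³) (fourth MP moment). With σ² = 12 (so σ⁸ = 20736) and c = 11/50 = 0.220000: E[X⁴] = 20736 · (1 + 6·0.220000 + 6·(0.220000)² + (0.220000)³) = 20736 · 2.621048.

So E[X^4] = 54350.051328.


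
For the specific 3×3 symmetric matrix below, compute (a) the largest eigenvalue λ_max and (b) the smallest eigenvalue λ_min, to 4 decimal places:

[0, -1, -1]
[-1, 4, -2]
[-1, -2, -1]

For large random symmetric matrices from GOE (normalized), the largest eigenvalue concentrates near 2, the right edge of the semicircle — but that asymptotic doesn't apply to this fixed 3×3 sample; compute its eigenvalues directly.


Since M is real symmetric, all three eigenvalues are real; they are the roots of det(λI − M) = λ³ − (tr M) λ² + s λ − det M, where s is the sum of the principal 2×2 minors.
tr M = 0 + 4 + (-1) = 3.
s = (0·4 − (-1)²) + (0·(-1) − (-1)²) + (4·(-1) − (-2)²) = -1 + (-1) + (-8) = -10.
det M (expand along row 1) = 0·(-8) − (-1)·(-1) + (-1)·6 = -7.
Characteristic polynomial: λ³ − 3λ² − 10λ + 7 = 0.
Substitute λ = y + (tr M)/3 = y + 1.000000 to remove the quadratic term: y³ + p·y + q = 0 with p = s − (tr M)²/3 = -13.000000 and q = −2(tr M)³/27 + (tr M)·s/3 − det M = -5.000000.
Three real roots ⇒ use the trigonometric (Viète) form: r = 2√(−p/3) = 4.163332, φ = arccos(3q/(p·r)) = arccos(0.277145) = 1.289975 rad.
y_k = r·cos(φ/3 − 2πk/3) for k = 0, 1, 2 gives y = 3.784341, -0.389149, -3.395192.
λ_k = y_k + 1.000000 gives λ = 4.7843, 0.6109, -2.3952 (check: the sum is 3.0000 = tr M).

Hence λ_max = 4.7843 and λ_min = -2.3952.


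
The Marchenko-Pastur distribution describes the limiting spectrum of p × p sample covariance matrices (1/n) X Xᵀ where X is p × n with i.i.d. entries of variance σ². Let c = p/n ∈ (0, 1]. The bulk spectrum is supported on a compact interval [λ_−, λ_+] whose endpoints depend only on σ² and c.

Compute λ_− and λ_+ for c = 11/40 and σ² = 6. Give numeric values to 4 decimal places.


c = 11/40 = 0.275000; √c = 0.524404.
λ_− = σ² (1 − √c)² = 6 · (1 − 0.524404)² = 6 · (0.475596)² = 1.357147.
λ_+ = σ² (1 + √c)² = 6 · (1 + 0.524404)² = 6 · (1.524404)² = 13.942853.

Rounded to 4 decimal places: λ_− ≈ 1.3571, λ_+ ≈ 13.9429.


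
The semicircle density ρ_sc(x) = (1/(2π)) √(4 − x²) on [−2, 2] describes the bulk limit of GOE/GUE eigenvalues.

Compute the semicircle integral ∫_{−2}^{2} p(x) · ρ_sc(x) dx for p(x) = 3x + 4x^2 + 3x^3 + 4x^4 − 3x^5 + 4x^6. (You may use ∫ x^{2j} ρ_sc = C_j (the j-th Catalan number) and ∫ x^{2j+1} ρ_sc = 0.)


Write p(x) = Σ a_i x^i, split into monomials and integrate each against ρ_sc separately.
Using ∫ x^{2j} ρ_sc = C_j = (1/(j+1)) C(2j, j) (Catalan numbers) and ∫ x^{2j+1} ρ_sc = 0 (odd monomials vanish by symmetry):
  i = 1 (odd): ∫ x^1 ρ_sc = 0 (vanishes)
  i = 2 (even): a_2 · C_{1} = 4 · 1 = 4
  i = 3 (odd): ∫ x^3 ρ_sc = 0 (vanishes)
  i = 4 (even): a_4 · C_{2} = 4 · 2 = 8
  i = 5 (odd): ∫ x^5 ρ_sc = 0 (vanishes)
  i = 6 (even): a_6 · C_{3} = 4 · 5 = 20

Summing the contributions: ∫_{−2}^{2} p(x) ρ_sc(x) dx = 4 + 8 + 20 = 32.


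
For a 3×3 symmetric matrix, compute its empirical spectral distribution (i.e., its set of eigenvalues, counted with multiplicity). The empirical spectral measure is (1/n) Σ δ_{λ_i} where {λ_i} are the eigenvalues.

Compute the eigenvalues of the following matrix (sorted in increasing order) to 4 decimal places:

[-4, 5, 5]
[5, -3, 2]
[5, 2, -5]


Since M is real symmetric, all three eigenvalues are real; they are the roots of det(λI − M) = λ³ − (tr M) λ² + s λ − det M, where s is the sum of the principal 2×2 minors.
tr M = -4 + (-3) + (-5) = -12.
s = ((-4)·(-3) − 5²) + ((-4)·(-5) − 5²) + ((-3)·(-5) − 2²) = -13 + (-5) + 11 = -7.
det M (expand along row 1) = (-4)·11 − 5·(-35) + 5·25 = 256.
Characteristic polynomial: λ³ + 12λ² − 7λ − 256 = 0.
Substitute λ = y + (tr M)/3 = y − 4.000000 to remove the quadratic term: y³ + p·y + q = 0 with p = s − (tr M)²/3 = -55.000000 and q = −2(tr M)³/27 + (tr M)·s/3 − det M = -100.000000.
Three real roots ⇒ use the trigonometric (Viète) form: r = 2√(−p/3) = 8.563488, φ = arccos(3q/(p·r)) = arccos(0.636954) = 0.880256 rad.
y_k = r·cos(φ/3 − 2πk/3) for k = 0, 1, 2 gives y = 8.197491, -1.953784, -6.243707.
λ_k = y_k − 4.000000 gives λ = 4.1975, -5.9538, -10.2437 (check: the sum is -12.0000 = tr M).

Eigenvalues sorted in increasing order: [-10.2437, -5.9538, 4.1975].


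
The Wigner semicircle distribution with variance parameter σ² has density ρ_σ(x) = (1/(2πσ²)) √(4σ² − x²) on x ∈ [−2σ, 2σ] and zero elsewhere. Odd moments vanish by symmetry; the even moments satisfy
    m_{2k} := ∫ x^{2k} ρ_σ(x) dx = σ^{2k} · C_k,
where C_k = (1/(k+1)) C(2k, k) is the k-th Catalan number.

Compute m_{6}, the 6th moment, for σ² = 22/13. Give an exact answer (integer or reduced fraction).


By the scaled semicircle moment identity, m_{2k} = σ^{2k} · C_k with k = 3.
C_3 = (1/(k+1)) · C(2k, k) = (1/4) · C(6, 3) = (1/4) · 20 = 5.
σ^{2k} = (σ²)^k = (22/13)^3 = 10648/2197.

Therefore m_{6} = σ^{6} · C_3 = (10648/2197) · 5 = 53240/2197.


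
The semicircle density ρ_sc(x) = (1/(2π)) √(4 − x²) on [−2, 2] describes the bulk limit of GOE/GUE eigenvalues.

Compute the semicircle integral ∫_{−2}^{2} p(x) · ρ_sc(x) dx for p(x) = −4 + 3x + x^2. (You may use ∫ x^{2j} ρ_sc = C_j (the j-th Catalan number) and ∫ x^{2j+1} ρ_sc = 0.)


Write p(x) = Σ a_i x^i, split into monomials and integrate each against ρ_sc separately.
Using ∫ x^{2j} ρ_sc = C_j = (1/(j+1)) C(2j, j) (Catalan numbers) and ∫ x^{2j+1} ρ_sc = 0 (odd monomials vanish by symmetry):
  i = 0 (even): a_0 · C_{0} = -4 · 1 = -4
  i = 1 (odd): ∫ x^1 ρ_sc = 0 (vanishes)
  i = 2 (even): a_2 · C_{1} = 1 · 1 = 1

Summing the contributions: ∫_{−2}^{2} p(x) ρ_sc(x) dx = (-4) + 1 = -3.


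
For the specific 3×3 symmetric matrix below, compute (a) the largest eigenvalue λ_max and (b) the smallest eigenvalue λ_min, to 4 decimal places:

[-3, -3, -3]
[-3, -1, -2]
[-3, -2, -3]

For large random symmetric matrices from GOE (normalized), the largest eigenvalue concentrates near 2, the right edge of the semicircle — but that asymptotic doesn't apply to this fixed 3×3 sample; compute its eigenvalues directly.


Since M is real symmetric, all three eigenvalues are real; they are the roots of det(λI − M) = λ³ − (tr M) λ² + s λ − det M, where s is the sum of the principal 2×2 minors.
tr M = -3 + (-1) + (-3) = -7.
s = ((-3)·(-1) − (-3)²) + ((-3)·(-3) − (-3)²) + ((-1)·(-3) − (-2)²) = -6 + 0 + (-1) = -7.
det M (expand along row 1) = (-3)·(-1) − (-3)·3 + (-3)·3 = 3.
Characteristic polynomial: λ³ + 7λ² − 7λ − 3 = 0.
Substitute λ = y + (tr M)/3 = y − 2.333333 to remove the quadratic term: y³ + p·y + q = 0 with p = s − (tr M)²/3 = -23.333333 and q = −2(tr M)³/27 + (tr M)·s/3 − det M = 38.740741.
Three real roots ⇒ use the trigonometric (Viète) form: r = 2√(−p/3) = 5.577734, φ = arccos(3q/(p·r)) = arccos(-0.893007) = 2.674778 rad.
y_k = r·cos(φ/3 − 2πk/3) for k = 0, 1, 2 gives y = 3.503785, 2.006559, -5.510343.
λ_k = y_k − 2.333333 gives λ = 1.1705, -0.3268, -7.8437 (check: the sum is -7.0000 = tr M).

Hence λ_max = 1.1705 and λ_min = -7.8437.


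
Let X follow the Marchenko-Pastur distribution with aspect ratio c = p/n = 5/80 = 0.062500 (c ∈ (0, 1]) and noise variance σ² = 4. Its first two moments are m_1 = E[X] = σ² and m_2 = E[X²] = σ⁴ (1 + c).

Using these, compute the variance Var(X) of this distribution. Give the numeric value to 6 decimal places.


m_1 = E[X] = σ² = 4, so m_1² = 16.
m_2 = E[X²] = σ⁴ (1 + c) = 16 · (1 + 0.062500) = 16 · 1.062500 = 17.000000.
(Note m_2 − m_1² simplifies to c · σ⁴ = 0.062500 · 16.)

Var(X) = m_2 − m_1² = 17.000000 − 16 = 1.000000.


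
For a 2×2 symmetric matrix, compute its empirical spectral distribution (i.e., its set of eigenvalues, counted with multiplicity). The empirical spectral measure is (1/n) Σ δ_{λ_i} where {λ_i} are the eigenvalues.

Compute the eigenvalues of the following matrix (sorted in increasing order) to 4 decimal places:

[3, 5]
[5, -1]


Since M is real symmetric, both eigenvalues are real; they are the roots of det(λI − M) = λ² − (tr M) λ + det M.
tr M = 3 + (-1) = 2.
det M = 3·(-1) − 5² = -3 − 25 = -28.
Characteristic polynomial: λ² − 2λ − 28 = 0.
Discriminant Δ = (tr M)² − 4·det M = 4 − (-112) = 116; √Δ = 10.770330.
λ = (tr M ± √Δ)/2 = (2 ± 10.770330)/2, giving (tr M − √Δ)/2 = -4.3852 and (tr M + √Δ)/2 = 6.3852.

Eigenvalues sorted in increasing order: [-4.3852, 6.3852].


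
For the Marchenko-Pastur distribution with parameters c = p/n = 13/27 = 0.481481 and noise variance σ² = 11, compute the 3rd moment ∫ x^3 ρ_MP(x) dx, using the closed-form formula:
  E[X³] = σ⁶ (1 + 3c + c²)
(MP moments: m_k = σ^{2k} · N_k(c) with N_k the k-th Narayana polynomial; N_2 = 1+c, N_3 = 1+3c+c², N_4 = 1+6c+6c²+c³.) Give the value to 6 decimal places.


E[X³] = σ⁶ (1 + 3c + c²) (third MP moment). With σ² = 11 (so σ⁶ = 1331) and c = 13/27 = 0.481481: E[X³] = 1331 · (1 + 3·0.481481 + (0.481481)²) = 1331 · 2.676269.

So E[X^3] = 3562.113855.


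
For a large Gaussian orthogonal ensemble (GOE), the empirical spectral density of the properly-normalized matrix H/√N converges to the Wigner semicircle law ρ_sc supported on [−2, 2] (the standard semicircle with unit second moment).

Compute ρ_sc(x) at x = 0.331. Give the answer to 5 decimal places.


ρ_sc(x) = (1/(2π)) √(4 − x²). With x = 0.331:
  4 − x² = 4 − (0.331)² = 4 − 0.109561 = 3.890439.
  √(4 − x²) = 1.972420.
  1/(2π) = 0.159155.
  ρ_sc(0.331) = 0.159155 · 1.972420 = 0.313920.

Rounded to 5 decimal places: ρ_sc(0.331) ≈ 0.31392.


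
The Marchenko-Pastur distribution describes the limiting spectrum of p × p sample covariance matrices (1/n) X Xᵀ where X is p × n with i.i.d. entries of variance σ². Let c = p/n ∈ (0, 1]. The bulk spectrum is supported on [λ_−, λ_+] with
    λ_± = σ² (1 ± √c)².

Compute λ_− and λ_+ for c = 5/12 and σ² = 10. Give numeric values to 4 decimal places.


c = 5/12 = 0.416667; √c = 0.645497.
λ_− = σ² (1 − √c)² = 10 · (1 − 0.645497)² = 10 · (0.354503)² = 1.256722.
λ_+ = σ² (1 + √c)² = 10 · (1 + 0.645497)² = 10 · (1.645497)² = 27.076611.

Rounded to 4 decimal places: λ_− ≈ 1.2567, λ_+ ≈ 27.0766.


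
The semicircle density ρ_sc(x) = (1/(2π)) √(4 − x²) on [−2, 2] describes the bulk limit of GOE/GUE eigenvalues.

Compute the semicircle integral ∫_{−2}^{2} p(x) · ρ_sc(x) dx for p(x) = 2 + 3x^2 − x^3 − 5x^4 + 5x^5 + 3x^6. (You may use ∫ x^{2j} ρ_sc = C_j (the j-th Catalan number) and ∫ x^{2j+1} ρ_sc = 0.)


Write p(x) = Σ a_i x^i, split into monomials and integrate each against ρ_sc separately.
Using ∫ x^{2j} ρ_sc = C_j = (1/(j+1)) C(2j, j) (Catalan numbers) and ∫ x^{2j+1} ρ_sc = 0 (odd monomials vanish by symmetry):
  i = 0 (even): a_0 · C_{0} = 2 · 1 = 2
  i = 2 (even): a_2 · C_{1} = 3 · 1 = 3
  i = 3 (odd): ∫ x^3 ρ_sc = 0 (vanishes)
  i = 4 (even): a_4 · C_{2} = -5 · 2 = -10
  i = 5 (odd): ∫ x^5 ρ_sc = 0 (vanishes)
  i = 6 (even): a_6 · C_{3} = 3 · 5 = 15

Summing the contributions: ∫_{−2}^{2} p(x) ρ_sc(x) dx = 2 + 3 + (-10) + 15 = 10.


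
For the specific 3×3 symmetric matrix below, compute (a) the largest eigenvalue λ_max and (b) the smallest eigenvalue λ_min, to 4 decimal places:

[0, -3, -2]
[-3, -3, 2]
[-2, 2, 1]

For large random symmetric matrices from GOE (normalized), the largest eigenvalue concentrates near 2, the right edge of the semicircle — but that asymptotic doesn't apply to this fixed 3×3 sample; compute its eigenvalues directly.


Since M is real symmetric, all three eigenvalues are real; they are the roots of det(λI − M) = λ³ − (tr M) λ² + s λ − det M, where s is the sum of the principal 2×2 minors.
tr M = 0 + (-3) + 1 = -2.
s = (0·(-3) − (-3)²) + (0·1 − (-2)²) + ((-3)·1 − 2²) = -9 + (-4) + (-7) = -20.
det M (expand along row 1) = 0·(-7) − (-3)·1 + (-2)·(-12) = 27.
Characteristic polynomial: λ³ + 2λ² − 20λ − 27 = 0.
Substitute λ = y + (tr M)/3 = y − 0.666667 to remove the quadratic term: y³ + p·y + q = 0 with p = s − (tr M)²/3 = -21.333333 and q = −2(tr M)³/27 + (tr M)·s/3 − det M = -13.074074.
Three real roots ⇒ use the trigonometric (Viète) form: r = 2√(−p/3) = 5.333333, φ = arccos(3q/(p·r)) = arccos(0.344727) = 1.218849 rad.
y_k = r·cos(φ/3 − 2πk/3) for k = 0, 1, 2 gives y = 4.899179, -0.624250, -4.274929.
λ_k = y_k − 0.666667 gives λ = 4.2325, -1.2909, -4.9416 (check: the sum is -2.0000 = tr M).

Hence λ_max = 4.2325 and λ_min = -4.9416.


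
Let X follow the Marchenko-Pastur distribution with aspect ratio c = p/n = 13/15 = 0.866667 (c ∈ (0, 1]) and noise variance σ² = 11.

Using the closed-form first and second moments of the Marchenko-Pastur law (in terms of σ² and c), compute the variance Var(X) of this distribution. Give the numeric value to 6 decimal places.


Recall the MP moments m_1 = E[X] = σ² and m_2 = E[X²] = σ⁴ (1 + c).
m_1 = E[X] = σ² = 11, so m_1² = 121.
m_2 = E[X²] = σ⁴ (1 + c) = 121 · (1 + 0.866667) = 121 · 1.866667 = 225.866667.
(Note m_2 − m_1² simplifies to c · σ⁴ = 0.866667 · 121.)

Var(X) = m_2 − m_1² = 225.866667 − 121 = 104.866667.


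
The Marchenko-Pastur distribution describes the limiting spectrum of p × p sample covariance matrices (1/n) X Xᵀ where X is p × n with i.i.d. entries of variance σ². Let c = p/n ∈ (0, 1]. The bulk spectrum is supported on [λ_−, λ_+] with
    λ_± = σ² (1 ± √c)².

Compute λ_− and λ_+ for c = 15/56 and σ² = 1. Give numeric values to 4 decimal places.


c = 15/56 = 0.267857; √c = 0.517549.
λ_− = σ² (1 − √c)² = 1 · (1 − 0.517549)² = 1 · (0.482451)² = 0.232759.
λ_+ = σ² (1 + √c)² = 1 · (1 + 0.517549)² = 1 · (1.517549)² = 2.302955.

Rounded to 4 decimal places: λ_− ≈ 0.2328, λ_+ ≈ 2.3030.


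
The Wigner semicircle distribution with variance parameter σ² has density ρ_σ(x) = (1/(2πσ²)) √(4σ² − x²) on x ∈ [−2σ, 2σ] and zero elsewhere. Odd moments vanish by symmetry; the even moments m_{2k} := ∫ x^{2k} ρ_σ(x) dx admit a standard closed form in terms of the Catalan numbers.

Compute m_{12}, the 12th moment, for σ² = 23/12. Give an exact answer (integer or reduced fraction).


By the scaled semicircle moment identity, m_{2k} = σ^{2k} · C_k with k = 6.
C_6 = (1/(k+1)) · C(2k, k) = (1/7) · C(12, 6) = (1/7) · 924 = 132.
σ^{2k} = (σ²)^k = (23/12)^6 = 148035889/2985984.

Therefore m_{12} = σ^{12} · C_6 = (148035889/2985984) · 132 = 1628394779/248832.


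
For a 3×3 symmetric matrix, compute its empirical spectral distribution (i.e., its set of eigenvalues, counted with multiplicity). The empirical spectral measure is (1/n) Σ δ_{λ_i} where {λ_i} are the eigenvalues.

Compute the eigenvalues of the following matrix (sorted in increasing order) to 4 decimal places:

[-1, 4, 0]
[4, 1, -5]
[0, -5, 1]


Since M is real symmetric, all three eigenvalues are real; they are the roots of det(λI − M) = λ³ − (tr M) λ² + s λ − det M, where s is the sum of the principal 2×2 minors.
tr M = -1 + 1 + 1 = 1.
s = ((-1)·1 − 4²) + ((-1)·1 − 0²) + (1·1 − (-5)²) = -17 + (-1) + (-24) = -42.
det M (expand along row 1) = (-1)·(-24) − 4·4 + 0·(-20) = 8.
Characteristic polynomial: λ³ − λ² − 42λ − 8 = 0.
Substitute λ = y + (tr M)/3 = y + 0.333333 to remove the quadratic term: y³ + p·y + q = 0 with p = s − (tr M)²/3 = -42.333333 and q = −2(tr M)³/27 + (tr M)·s/3 − det M = -22.074074.
Three real roots ⇒ use the trigonometric (Viète) form: r = 2√(−p/3) = 7.512952, φ = arccos(3q/(p·r)) = arccos(0.208214) = 1.361047 rad.
y_k = r·cos(φ/3 − 2πk/3) for k = 0, 1, 2 gives y = 6.752936, -0.524850, -6.228086.
λ_k = y_k + 0.333333 gives λ = 7.0863, -0.1915, -5.8948 (check: the sum is 1.0000 = tr M).

Eigenvalues sorted in increasing order: [-5.8948, -0.1915, 7.0863].


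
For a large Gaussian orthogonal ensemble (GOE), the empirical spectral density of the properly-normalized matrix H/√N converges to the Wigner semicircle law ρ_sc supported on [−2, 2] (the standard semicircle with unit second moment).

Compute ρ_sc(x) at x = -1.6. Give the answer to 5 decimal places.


ρ_sc(x) = (1/(2π)) √(4 − x²). With x = -1.6:
  4 − x² = 4 − (-1.6)² = 4 − 2.560000 = 1.440000.
  √(4 − x²) = 1.200000.
  1/(2π) = 0.159155.
  ρ_sc(-1.6) = 0.159155 · 1.200000 = 0.190986.

Rounded to 5 decimal places: ρ_sc(-1.6) ≈ 0.19099.


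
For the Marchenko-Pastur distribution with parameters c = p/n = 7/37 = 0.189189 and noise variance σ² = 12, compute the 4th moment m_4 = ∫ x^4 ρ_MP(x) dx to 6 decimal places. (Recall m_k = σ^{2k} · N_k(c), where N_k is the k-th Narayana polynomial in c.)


E[X⁴] = σ⁸ (1 + 6c + 6c² + c³) (fourth MP moment). With σ² = 12 (so σ⁸ = 20736) and c = 7/37 = 0.189189: E[X⁴] = 20736 · (1 + 6·0.189189 + 6·(0.189189)² + (0.189189)³) = 20736 · 2.356662.

So E[X^4] = 48867.743115.


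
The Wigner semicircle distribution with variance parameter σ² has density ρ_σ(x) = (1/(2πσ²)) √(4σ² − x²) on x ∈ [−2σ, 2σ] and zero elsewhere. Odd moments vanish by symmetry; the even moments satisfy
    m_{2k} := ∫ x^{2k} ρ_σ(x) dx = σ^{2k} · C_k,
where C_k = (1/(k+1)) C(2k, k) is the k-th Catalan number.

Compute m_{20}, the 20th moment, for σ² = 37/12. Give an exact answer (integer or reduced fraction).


By the scaled semicircle moment identity, m_{2k} = σ^{2k} · C_k with k = 10.
C_10 = (1/(k+1)) · C(2k, k) = (1/11) · C(20, 10) = (1/11) · 184756 = 16796.
σ^{2k} = (σ²)^k = (37/12)^10 = 4808584372417849/61917364224.

Therefore m_{20} = σ^{20} · C_10 = (4808584372417849/61917364224) · 16796 = 20191245779782547951/15479341056.


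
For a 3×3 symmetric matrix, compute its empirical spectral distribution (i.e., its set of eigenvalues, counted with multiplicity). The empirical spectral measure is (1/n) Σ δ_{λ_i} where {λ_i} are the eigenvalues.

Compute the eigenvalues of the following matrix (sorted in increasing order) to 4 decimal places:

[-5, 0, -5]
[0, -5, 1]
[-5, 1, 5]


Since M is real symmetric, all three eigenvalues are real; they are the roots of det(λI − M) = λ³ − (tr M) λ² + s λ − det M, where s is the sum of the principal 2×2 minors.
tr M = -5 + (-5) + 5 = -5.
s = ((-5)·(-5) − 0²) + ((-5)·5 − (-5)²) + ((-5)·5 − 1²) = 25 + (-50) + (-26) = -51.
det M (expand along row 1) = (-5)·(-26) − 0·5 + (-5)·(-25) = 255.
Characteristic polynomial: λ³ + 5λ² − 51λ − 255 = 0.
Substitute λ = y + (tr M)/3 = y − 1.666667 to remove the quadratic term: y³ + p·y + q = 0 with p = s − (tr M)²/3 = -59.333333 and q = −2(tr M)³/27 + (tr M)·s/3 − det M = -160.740741.
Three real roots ⇒ use the trigonometric (Viète) form: r = 2√(−p/3) = 8.894443, φ = arccos(3q/(p·r)) = arccos(0.913755) = 0.418364 rad.
y_k = r·cos(φ/3 − 2πk/3) for k = 0, 1, 2 gives y = 8.808095, -3.333333, -5.474762.
λ_k = y_k − 1.666667 gives λ = 7.1414, -5.0000, -7.1414 (check: the sum is -5.0000 = tr M).

Eigenvalues sorted in increasing order: [-7.1414, -5.0000, 7.1414].


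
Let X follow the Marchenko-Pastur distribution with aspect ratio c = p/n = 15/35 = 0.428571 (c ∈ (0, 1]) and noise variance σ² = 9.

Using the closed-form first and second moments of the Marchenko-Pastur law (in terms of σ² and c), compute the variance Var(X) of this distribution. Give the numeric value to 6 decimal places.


Recall the MP moments m_1 = E[X] = σ² and m_2 = E[X²] = σ⁴ (1 + c).
m_1 = E[X] = σ² = 9, so m_1² = 81.
m_2 = E[X²] = σ⁴ (1 + c) = 81 · (1 + 0.428571) = 81 · 1.428571 = 115.714286.
(Note m_2 − m_1² simplifies to c · σ⁴ = 0.428571 · 81.)

Var(X) = m_2 − m_1² = 115.714286 − 81 = 34.714286.
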